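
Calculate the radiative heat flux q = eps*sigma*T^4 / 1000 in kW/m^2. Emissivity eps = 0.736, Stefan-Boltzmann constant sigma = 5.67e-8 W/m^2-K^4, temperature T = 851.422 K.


T^4 = 5.2551e+11
q = 0.736 * 5.67e-8 * 5.2551e+11 / 1000 = 21.930 kW/m^2

21.930 kW/m^2


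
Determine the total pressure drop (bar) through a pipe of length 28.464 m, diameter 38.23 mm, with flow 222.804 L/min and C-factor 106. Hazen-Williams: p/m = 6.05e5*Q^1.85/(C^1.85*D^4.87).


Q^1.85 = 22063
C^1.85 = 5582.3
D^4.87 = 5.0852e+07
p/m = 0.047021 bar/m
p_total = 0.047021 * 28.464 = 1.3384 bar

1.3384 bar


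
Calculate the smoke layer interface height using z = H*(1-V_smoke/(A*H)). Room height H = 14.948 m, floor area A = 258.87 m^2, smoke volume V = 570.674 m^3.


V/(A*H) = 0.14748
1 - 0.14748 = 0.85252
z = 14.948 * 0.85252 = 12.744 m

12.744 m


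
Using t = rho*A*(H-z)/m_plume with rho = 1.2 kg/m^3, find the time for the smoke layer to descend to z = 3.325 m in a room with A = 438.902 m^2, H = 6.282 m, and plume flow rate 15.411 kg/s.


H - z = 2.957 m
t = 1.2 * 438.902 * 2.957 / 15.411 = 101.06 s

101.06 s


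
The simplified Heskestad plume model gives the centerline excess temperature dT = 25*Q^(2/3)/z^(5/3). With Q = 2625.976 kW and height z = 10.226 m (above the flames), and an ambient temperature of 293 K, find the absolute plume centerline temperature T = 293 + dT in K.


Q^(2/3) = 190.34
z^(5/3) = 48.177
dT = 25 * 190.34 / 48.177 = 98.770 K
T = 293 + 98.770 = 391.77 K

391.77 K


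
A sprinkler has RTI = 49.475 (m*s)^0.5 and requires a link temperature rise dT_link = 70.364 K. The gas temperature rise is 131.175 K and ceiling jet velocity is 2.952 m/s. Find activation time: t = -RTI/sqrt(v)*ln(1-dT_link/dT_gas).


dT_link/dT_gas = 0.53641
ln(1 - 0.53641) = -0.76876
t = -49.475 / sqrt(2.952) * -0.76876 = 22.137 s

22.137 s


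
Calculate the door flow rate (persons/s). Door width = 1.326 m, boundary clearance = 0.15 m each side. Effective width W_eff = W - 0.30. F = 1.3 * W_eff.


W_eff = 1.326 - 0.30 = 1.026 m
F = 1.3 * 1.026 = 1.3338 persons/s

1.3338 persons/s


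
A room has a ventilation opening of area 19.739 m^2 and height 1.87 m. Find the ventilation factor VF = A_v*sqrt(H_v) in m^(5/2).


sqrt(H_v) = 1.3675
VF = 19.739 * 1.3675 = 26.993 m^(5/2)

26.993 m^(5/2)


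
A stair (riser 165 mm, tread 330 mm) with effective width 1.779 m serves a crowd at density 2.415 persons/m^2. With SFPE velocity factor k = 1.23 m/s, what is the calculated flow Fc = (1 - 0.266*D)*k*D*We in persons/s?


1 - 0.266*D = 1 - 0.266*2.415 = 0.35761
Fs = 0.35761 * 1.23 * 2.415 = 1.0623 persons/(s*m)
Fc = 1.0623 * 1.779 = 1.8898 persons/s

1.8898 persons/s


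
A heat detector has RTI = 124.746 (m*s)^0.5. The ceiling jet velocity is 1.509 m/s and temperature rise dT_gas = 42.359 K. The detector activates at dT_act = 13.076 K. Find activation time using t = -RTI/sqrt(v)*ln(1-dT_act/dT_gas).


dT_act/dT_gas = 0.30869
ln(1 - 0.30869) = -0.36917
t = -124.746 / sqrt(1.509) * -0.36917 = 37.490 s

37.490 s


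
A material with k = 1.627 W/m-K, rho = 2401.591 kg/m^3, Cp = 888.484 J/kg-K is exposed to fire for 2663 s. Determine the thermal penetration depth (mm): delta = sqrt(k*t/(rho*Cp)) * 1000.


alpha = 1.627 / (2401.591 * 888.484) = 7.6250e-07 m^2/s
alpha * t = 0.0020305
delta = sqrt(0.0020305) * 1000 = 45.061 mm

45.061 mm


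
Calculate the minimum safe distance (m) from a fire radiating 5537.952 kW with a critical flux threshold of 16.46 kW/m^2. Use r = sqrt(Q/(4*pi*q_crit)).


4*pi*q_crit = 206.84
Q/(4*pi*q_crit) = 26.774
r = sqrt(26.774) = 5.1743 m

5.1743 m


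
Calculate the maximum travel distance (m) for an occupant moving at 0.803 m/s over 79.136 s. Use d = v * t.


d = 0.803 * 79.136 = 63.546 m

63.546 m


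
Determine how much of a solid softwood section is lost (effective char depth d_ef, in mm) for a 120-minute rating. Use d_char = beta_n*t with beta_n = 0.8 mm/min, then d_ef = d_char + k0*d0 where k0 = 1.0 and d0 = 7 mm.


d_char = 0.8 * 120 = 96 mm
d_ef = 96 + 1.0*7 = 103 mm

103 mm


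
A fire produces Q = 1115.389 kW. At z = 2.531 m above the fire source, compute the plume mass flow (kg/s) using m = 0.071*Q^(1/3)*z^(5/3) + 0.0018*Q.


Q^(1/3) = 10.371
z^(5/3) = 4.7006
First term = 0.071 * 10.371 * 4.7006 = 3.4612
Second term = 0.0018 * 1115.389 = 2.0077
m = 5.4689 kg/s

5.4689 kg/s


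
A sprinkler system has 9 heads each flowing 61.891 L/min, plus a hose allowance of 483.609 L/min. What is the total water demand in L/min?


Sprinkler demand = 9 * 61.891 = 557.019 L/min
Total = 557.019 + 483.609 = 1040.628 L/min

1040.628 L/min


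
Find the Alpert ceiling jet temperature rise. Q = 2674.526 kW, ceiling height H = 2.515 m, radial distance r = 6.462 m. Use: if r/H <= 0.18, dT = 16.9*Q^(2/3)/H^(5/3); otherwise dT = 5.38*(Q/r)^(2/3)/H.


r/H = 6.462 / 2.515 = 2.5694
r/H > 0.18, so dT = 5.38*(Q/r)^(2/3)/H
Q/r = 413.89
(Q/r)^(2/3) = 55.538
dT = 5.38 * 55.538 / 2.515 = 118.80 K

118.80 K


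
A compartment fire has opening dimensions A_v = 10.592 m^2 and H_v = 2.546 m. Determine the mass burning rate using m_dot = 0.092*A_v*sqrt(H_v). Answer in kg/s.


sqrt(H_v) = 1.5956
m_dot = 0.092 * 10.592 * 1.5956 = 1.5549 kg/s

1.5549 kg/s


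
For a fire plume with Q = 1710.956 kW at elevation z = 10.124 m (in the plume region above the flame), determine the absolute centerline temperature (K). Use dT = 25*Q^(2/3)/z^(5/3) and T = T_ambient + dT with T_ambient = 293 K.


Q^(2/3) = 143.05
z^(5/3) = 47.379
dT = 25 * 143.05 / 47.379 = 75.482 K
T = 293 + 75.482 = 368.48 K

368.48 K


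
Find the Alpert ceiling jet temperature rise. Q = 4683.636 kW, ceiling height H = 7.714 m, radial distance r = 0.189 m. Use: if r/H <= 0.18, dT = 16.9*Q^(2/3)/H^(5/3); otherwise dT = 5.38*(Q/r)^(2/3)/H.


r/H = 0.189 / 7.714 = 0.024501
r/H <= 0.18, so dT = 16.9*Q^(2/3)/H^(5/3)
Q^(2/3) = 279.93
H^(5/3) = 30.116
dT = 16.9 * 279.93 / 30.116 = 157.09 K

157.09 K


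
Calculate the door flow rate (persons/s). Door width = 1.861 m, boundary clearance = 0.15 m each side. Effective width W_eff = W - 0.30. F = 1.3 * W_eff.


W_eff = 1.861 - 0.30 = 1.561 m
F = 1.3 * 1.561 = 2.0293 persons/s

2.0293 persons/s


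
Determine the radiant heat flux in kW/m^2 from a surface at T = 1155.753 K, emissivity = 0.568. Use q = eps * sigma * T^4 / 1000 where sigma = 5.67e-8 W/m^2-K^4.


T^4 = 1.7843e+12
q = 0.568 * 5.67e-8 * 1.7843e+12 / 1000 = 57.463 kW/m^2

57.463 kW/m^2


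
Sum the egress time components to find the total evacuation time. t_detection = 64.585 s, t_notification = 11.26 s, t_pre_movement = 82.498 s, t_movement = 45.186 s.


Total = 64.585 + 11.26 + 82.498 + 45.186 = 203.529 s

203.529 s


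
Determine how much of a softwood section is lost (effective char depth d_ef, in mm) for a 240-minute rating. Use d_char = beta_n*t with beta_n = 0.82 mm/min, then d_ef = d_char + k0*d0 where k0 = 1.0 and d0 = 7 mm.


d_char = 0.82 * 240 = 196.8 mm
d_ef = 196.8 + 1.0*7 = 203.8 mm

203.8 mm


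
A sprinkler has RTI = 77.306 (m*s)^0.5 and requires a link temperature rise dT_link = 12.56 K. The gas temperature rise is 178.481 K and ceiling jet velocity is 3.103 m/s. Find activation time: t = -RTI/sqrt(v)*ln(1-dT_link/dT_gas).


dT_link/dT_gas = 0.070372
ln(1 - 0.070372) = -0.072970
t = -77.306 / sqrt(3.103) * -0.072970 = 3.2024 s

3.2024 s


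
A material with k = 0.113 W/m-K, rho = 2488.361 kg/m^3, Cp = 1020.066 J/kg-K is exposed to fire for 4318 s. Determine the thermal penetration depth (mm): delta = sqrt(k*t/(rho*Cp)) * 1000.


alpha = 0.113 / (2488.361 * 1020.066) = 4.4518e-08 m^2/s
alpha * t = 0.00019223
delta = sqrt(0.00019223) * 1000 = 13.865 mm

13.865 mm


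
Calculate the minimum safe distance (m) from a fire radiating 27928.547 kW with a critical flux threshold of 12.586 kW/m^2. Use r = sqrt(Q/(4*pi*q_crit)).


4*pi*q_crit = 158.16
Q/(4*pi*q_crit) = 176.58
r = sqrt(176.58) = 13.288 m

13.288 m


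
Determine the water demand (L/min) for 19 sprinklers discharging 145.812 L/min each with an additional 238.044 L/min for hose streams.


Sprinkler demand = 19 * 145.812 = 2770.428 L/min
Total = 2770.428 + 238.044 = 3008.472 L/min

3008.472 L/min


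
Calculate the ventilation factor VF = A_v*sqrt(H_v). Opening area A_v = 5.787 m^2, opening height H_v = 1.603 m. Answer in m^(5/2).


sqrt(H_v) = 1.2661
VF = 5.787 * 1.2661 = 7.3269 m^(5/2)

7.3269 m^(5/2)


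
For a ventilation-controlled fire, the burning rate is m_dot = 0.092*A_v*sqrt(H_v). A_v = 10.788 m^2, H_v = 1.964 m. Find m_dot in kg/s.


sqrt(H_v) = 1.4014
m_dot = 0.092 * 10.788 * 1.4014 = 1.3909 kg/s

1.3909 kg/s


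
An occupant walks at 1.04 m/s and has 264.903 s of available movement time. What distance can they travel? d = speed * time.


d = 1.04 * 264.903 = 275.50 m

275.50 m


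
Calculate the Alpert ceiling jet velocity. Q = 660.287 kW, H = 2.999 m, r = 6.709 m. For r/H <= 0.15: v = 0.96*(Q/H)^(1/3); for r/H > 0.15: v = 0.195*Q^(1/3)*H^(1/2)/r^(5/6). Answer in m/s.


r/H = 6.709 / 2.999 = 2.2371
r/H > 0.15, so v = 0.195*Q^(1/3)*H^(1/2)/r^(5/6)
Q^(1/3) = 8.7078
H^(1/2) = 1.7318
r^(5/6) = 4.8852
v = 0.195 * 8.7078 * 1.7318 / 4.8852 = 0.60194 m/s

0.60194 m/s


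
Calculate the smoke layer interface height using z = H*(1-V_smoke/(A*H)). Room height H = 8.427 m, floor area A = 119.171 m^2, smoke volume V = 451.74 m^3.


V/(A*H) = 0.44983
1 - 0.44983 = 0.55017
z = 8.427 * 0.55017 = 4.6363 m

4.6363 m


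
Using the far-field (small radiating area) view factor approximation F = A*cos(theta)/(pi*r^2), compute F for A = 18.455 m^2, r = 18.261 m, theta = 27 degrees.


cos(27 deg) = 0.89101
pi*r^2 = 1047.6
F = 18.455 * 0.89101 / 1047.6 = 0.015696

0.015696


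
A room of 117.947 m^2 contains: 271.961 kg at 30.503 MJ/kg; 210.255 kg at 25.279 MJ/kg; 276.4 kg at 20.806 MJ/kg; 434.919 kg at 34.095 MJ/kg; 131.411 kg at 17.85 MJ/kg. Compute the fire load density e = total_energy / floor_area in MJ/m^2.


Total energy = 271.961*30.503 + 210.255*25.279 + 276.4*20.806 + 434.919*34.095 + 131.411*17.85
= 8295.626 + 5315.036 + 5750.778 + 14828.56 + 2345.686
= 36535.69 MJ
e = 36535.69 / 117.947 = 309.76 MJ/m^2

309.76 MJ/m^2


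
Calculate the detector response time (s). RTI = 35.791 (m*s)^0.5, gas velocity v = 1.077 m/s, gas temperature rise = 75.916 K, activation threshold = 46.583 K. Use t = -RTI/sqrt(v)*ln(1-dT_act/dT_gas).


dT_act/dT_gas = 0.61361
ln(1 - 0.61361) = -0.95091
t = -35.791 / sqrt(1.077) * -0.95091 = 32.795 s

32.795 s


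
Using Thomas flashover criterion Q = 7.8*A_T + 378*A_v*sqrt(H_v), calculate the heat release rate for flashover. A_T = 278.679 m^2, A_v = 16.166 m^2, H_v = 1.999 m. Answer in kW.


7.8*A_T = 2173.7
sqrt(H_v) = 1.4139
378*A_v*sqrt(H_v) = 8639.7
Q = 2173.7 + 8639.7 = 10813 kW

10813 kW


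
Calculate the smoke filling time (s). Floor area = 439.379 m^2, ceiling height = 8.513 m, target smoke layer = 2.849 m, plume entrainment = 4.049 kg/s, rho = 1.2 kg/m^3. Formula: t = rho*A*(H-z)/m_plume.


H - z = 5.664 m
t = 1.2 * 439.379 * 5.664 / 4.049 = 737.56 s

737.56 s


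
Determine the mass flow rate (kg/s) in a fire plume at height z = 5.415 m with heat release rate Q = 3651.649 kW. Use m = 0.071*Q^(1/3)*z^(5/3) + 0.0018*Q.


Q^(1/3) = 15.399
z^(5/3) = 16.698
First term = 0.071 * 15.399 * 16.698 = 18.257
Second term = 0.0018 * 3651.649 = 6.5730
m = 24.830 kg/s

24.830 kg/s


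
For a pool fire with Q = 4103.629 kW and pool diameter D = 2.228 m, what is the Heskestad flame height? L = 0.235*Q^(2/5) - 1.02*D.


Q^(2/5) = 27.878
0.235 * Q^(2/5) = 6.5514
1.02 * D = 2.2726
L = 4.2789 m

4.2789 m


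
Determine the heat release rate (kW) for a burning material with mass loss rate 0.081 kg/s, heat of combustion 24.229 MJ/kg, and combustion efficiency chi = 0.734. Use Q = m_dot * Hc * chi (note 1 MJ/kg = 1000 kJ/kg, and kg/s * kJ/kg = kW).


Hc = 24.229 MJ/kg = 24.229 * 1000 kJ/kg = 24229 kJ/kg
Q = 0.081 kg/s * 24229 kJ/kg * 0.734 = 1440.5 kW

1440.5 kW


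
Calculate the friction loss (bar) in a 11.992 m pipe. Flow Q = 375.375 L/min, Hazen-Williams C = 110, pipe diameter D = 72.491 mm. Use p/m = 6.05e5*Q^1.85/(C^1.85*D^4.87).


Q^1.85 = 57911
C^1.85 = 5978.3
D^4.87 = 1.1471e+09
p/m = 0.0051092 bar/m
p_total = 0.0051092 * 11.992 = 0.061270 bar

0.061270 bar


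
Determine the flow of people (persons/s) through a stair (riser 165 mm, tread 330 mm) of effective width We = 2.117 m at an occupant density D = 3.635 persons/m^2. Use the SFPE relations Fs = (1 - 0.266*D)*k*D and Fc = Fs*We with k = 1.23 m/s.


1 - 0.266*D = 1 - 0.266*3.635 = 0.033090
Fs = 0.033090 * 1.23 * 3.635 = 0.14795 persons/(s*m)
Fc = 0.14795 * 2.117 = 0.31320 persons/s

0.31320 persons/s


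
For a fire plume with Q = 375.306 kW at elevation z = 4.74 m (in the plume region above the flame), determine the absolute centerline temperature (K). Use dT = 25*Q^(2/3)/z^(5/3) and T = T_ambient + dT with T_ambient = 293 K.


Q^(2/3) = 52.030
z^(5/3) = 13.375
dT = 25 * 52.030 / 13.375 = 97.252 K
T = 293 + 97.252 = 390.25 K

390.25 K


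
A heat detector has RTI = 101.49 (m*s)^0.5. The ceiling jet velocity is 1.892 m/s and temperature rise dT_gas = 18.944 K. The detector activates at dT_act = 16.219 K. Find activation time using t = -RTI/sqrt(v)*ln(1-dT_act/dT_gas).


dT_act/dT_gas = 0.85615
ln(1 - 0.85615) = -1.9390
t = -101.49 / sqrt(1.892) * -1.9390 = 143.07 s

143.07 s


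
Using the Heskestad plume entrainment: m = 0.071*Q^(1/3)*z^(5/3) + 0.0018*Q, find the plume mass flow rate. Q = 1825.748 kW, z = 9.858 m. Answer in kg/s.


Q^(1/3) = 12.222
z^(5/3) = 45.323
First term = 0.071 * 12.222 * 45.323 = 39.330
Second term = 0.0018 * 1825.748 = 3.2863
m = 42.616 kg/s

42.616 kg/s


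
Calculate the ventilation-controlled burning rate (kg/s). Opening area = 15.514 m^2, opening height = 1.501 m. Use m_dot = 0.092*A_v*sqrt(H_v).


sqrt(H_v) = 1.2252
m_dot = 0.092 * 15.514 * 1.2252 = 1.7486 kg/s

1.7486 kg/s


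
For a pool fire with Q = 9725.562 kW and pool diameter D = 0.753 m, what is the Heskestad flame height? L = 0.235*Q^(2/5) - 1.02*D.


Q^(2/5) = 39.370
0.235 * Q^(2/5) = 9.2520
1.02 * D = 0.76806
L = 8.4839 m

8.4839 m


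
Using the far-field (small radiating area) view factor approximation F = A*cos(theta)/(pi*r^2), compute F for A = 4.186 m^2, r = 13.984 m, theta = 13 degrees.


cos(13 deg) = 0.97437
pi*r^2 = 614.35
F = 4.186 * 0.97437 / 614.35 = 0.0066391

0.0066391


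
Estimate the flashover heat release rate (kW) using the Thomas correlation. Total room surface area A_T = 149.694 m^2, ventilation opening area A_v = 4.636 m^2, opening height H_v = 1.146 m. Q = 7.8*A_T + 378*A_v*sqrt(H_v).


7.8*A_T = 1167.6
sqrt(H_v) = 1.0705
378*A_v*sqrt(H_v) = 1876.0
Q = 1167.6 + 1876.0 = 3043.6 kW

3043.6 kW


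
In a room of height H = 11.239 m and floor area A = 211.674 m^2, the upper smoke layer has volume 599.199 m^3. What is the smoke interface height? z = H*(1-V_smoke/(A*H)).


V/(A*H) = 0.25187
1 - 0.25187 = 0.74813
z = 11.239 * 0.74813 = 8.4082 m

8.4082 m


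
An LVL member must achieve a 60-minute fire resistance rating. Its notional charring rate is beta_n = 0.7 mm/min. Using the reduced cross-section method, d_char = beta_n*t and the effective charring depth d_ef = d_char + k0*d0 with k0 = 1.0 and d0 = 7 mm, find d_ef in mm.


d_char = 0.7 * 60 = 42 mm
d_ef = 42 + 1.0*7 = 49 mm

49 mm


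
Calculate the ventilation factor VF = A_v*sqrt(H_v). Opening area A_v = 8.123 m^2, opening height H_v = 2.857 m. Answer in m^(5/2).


sqrt(H_v) = 1.6903
VF = 8.123 * 1.6903 = 13.730 m^(5/2)

13.730 m^(5/2)


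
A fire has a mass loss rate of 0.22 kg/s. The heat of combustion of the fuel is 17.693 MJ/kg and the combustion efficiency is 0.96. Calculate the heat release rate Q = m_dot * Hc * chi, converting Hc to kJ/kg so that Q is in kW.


Hc = 17.693 MJ/kg = 17.693 * 1000 kJ/kg = 17693 kJ/kg
Q = 0.22 kg/s * 17693 kJ/kg * 0.96 = 3736.8 kW

3736.8 kW


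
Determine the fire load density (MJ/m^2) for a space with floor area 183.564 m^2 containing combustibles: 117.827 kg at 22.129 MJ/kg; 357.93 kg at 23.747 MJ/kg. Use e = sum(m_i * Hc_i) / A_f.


Total energy = 117.827*22.129 + 357.93*23.747
= 2607.394 + 8499.764
= 11107.16 MJ
e = 11107.16 / 183.564 = 60.508 MJ/m^2

60.508 MJ/m^2


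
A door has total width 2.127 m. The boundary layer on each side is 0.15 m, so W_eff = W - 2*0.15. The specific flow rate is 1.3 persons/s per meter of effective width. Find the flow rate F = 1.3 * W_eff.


W_eff = 2.127 - 0.30 = 1.827 m
F = 1.3 * 1.827 = 2.3751 persons/s

2.3751 persons/s


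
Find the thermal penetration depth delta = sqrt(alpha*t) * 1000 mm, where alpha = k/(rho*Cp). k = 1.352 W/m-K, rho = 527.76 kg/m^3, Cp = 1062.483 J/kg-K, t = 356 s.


alpha = 1.352 / (527.76 * 1062.483) = 2.4111e-06 m^2/s
alpha * t = 0.00085836
delta = sqrt(0.00085836) * 1000 = 29.298 mm

29.298 mm


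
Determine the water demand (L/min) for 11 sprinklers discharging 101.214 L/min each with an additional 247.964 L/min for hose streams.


Sprinkler demand = 11 * 101.214 = 1113.354 L/min
Total = 1113.354 + 247.964 = 1361.318 L/min

1361.318 L/min


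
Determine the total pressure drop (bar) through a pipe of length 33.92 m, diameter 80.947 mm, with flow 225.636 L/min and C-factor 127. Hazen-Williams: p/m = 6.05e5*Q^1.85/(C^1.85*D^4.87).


Q^1.85 = 22584
C^1.85 = 7799.0
D^4.87 = 1.9631e+09
p/m = 0.00089245 bar/m
p_total = 0.00089245 * 33.92 = 0.030272 bar

0.030272 bar


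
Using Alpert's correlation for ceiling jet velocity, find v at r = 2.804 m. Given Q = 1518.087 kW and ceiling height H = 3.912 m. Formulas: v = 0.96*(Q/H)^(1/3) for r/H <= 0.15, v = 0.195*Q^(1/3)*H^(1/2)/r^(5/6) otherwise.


r/H = 2.804 / 3.912 = 0.71677
r/H > 0.15, so v = 0.195*Q^(1/3)*H^(1/2)/r^(5/6)
Q^(1/3) = 11.493
H^(1/2) = 1.9779
r^(5/6) = 2.3613
v = 0.195 * 11.493 * 1.9779 / 2.3613 = 1.8772 m/s

1.8772 m/s


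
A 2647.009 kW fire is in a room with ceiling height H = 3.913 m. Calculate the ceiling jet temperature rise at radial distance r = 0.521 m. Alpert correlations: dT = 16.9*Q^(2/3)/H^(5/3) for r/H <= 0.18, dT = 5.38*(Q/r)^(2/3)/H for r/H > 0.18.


r/H = 0.521 / 3.913 = 0.13315
r/H <= 0.18, so dT = 16.9*Q^(2/3)/H^(5/3)
Q^(2/3) = 191.35
H^(5/3) = 9.7166
dT = 16.9 * 191.35 / 9.7166 = 332.82 K

332.82 K


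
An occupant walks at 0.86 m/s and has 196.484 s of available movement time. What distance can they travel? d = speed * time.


d = 0.86 * 196.484 = 168.98 m

168.98 m


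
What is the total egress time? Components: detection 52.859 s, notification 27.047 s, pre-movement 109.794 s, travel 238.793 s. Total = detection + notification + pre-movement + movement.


Total = 52.859 + 27.047 + 109.794 + 238.793 = 428.493 s

428.493 s


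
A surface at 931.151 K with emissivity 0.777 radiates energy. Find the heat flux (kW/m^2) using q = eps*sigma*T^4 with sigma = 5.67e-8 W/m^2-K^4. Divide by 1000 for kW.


T^4 = 7.5176e+11
q = 0.777 * 5.67e-8 * 7.5176e+11 / 1000 = 33.120 kW/m^2

33.120 kW/m^2


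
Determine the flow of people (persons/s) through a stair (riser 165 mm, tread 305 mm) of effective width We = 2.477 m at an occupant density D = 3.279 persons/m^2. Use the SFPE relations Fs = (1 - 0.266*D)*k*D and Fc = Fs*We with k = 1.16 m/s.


1 - 0.266*D = 1 - 0.266*3.279 = 0.12779
Fs = 0.12779 * 1.16 * 3.279 = 0.48605 persons/(s*m)
Fc = 0.48605 * 2.477 = 1.2040 persons/s

1.2040 persons/s


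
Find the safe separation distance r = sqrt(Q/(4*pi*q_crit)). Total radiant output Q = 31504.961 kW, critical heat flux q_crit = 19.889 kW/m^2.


4*pi*q_crit = 249.93
Q/(4*pi*q_crit) = 126.05
r = sqrt(126.05) = 11.227 m

11.227 m


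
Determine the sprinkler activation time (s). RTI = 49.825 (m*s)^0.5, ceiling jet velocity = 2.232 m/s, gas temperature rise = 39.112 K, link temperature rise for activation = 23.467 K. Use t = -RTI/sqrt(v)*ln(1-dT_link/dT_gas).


dT_link/dT_gas = 0.59999
ln(1 - 0.59999) = -0.91628
t = -49.825 / sqrt(2.232) * -0.91628 = 30.558 s

30.558 s


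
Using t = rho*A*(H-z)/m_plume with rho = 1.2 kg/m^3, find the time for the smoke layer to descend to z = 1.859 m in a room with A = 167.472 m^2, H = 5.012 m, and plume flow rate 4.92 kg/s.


H - z = 3.153 m
t = 1.2 * 167.472 * 3.153 / 4.92 = 128.79 s

128.79 s


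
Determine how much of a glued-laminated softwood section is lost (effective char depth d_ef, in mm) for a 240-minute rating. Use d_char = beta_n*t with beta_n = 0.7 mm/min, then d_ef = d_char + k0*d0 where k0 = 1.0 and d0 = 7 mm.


d_char = 0.7 * 240 = 168 mm
d_ef = 168 + 1.0*7 = 175 mm

175 mm


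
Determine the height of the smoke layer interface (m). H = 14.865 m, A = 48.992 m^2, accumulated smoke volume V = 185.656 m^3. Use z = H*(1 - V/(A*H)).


V/(A*H) = 0.25493
1 - 0.25493 = 0.74507
z = 14.865 * 0.74507 = 11.075 m

11.075 m


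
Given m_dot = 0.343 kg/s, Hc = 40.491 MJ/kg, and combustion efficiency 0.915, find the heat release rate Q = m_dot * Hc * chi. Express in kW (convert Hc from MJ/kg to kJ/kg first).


Hc = 40.491 MJ/kg = 40.491 * 1000 kJ/kg = 40491 kJ/kg
Q = 0.343 kg/s * 40491 kJ/kg * 0.915 = 12708 kW

12708 kW


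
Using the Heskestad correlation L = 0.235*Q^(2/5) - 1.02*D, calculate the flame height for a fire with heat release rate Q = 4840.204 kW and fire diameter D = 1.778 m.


Q^(2/5) = 29.781
0.235 * Q^(2/5) = 6.9986
1.02 * D = 1.8136
L = 5.1851 m

5.1851 m


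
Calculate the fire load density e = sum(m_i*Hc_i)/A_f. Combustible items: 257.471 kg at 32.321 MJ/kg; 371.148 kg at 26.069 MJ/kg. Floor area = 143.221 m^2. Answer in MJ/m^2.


Total energy = 257.471*32.321 + 371.148*26.069
= 8321.720 + 9675.457
= 17997.18 MJ
e = 17997.18 / 143.221 = 125.66 MJ/m^2

125.66 MJ/m^2


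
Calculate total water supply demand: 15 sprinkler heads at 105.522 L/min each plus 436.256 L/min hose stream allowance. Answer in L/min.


Sprinkler demand = 15 * 105.522 = 1582.83 L/min
Total = 1582.83 + 436.256 = 2019.086 L/min

2019.086 L/min


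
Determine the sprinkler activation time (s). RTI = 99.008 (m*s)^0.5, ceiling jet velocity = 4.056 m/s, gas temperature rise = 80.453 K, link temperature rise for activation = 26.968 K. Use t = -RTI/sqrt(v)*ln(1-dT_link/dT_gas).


dT_link/dT_gas = 0.33520
ln(1 - 0.33520) = -0.40827
t = -99.008 / sqrt(4.056) * -0.40827 = 20.071 s

20.071 s


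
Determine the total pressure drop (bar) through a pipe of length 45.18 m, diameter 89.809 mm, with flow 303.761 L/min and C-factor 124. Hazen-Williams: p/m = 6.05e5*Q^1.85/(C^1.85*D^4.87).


Q^1.85 = 39146
C^1.85 = 7461.6
D^4.87 = 3.2559e+09
p/m = 0.00097486 bar/m
p_total = 0.00097486 * 45.18 = 0.044044 bar

0.044044 bar


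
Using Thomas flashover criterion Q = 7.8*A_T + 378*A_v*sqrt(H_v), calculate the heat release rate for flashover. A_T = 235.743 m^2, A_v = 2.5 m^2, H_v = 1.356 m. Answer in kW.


7.8*A_T = 1838.8
sqrt(H_v) = 1.1645
378*A_v*sqrt(H_v) = 1100.4
Q = 1838.8 + 1100.4 = 2939.2 kW

2939.2 kW


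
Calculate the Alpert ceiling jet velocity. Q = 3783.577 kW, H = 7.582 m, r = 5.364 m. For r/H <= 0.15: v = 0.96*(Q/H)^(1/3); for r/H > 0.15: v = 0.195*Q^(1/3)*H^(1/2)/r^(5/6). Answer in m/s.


r/H = 5.364 / 7.582 = 0.70747
r/H > 0.15, so v = 0.195*Q^(1/3)*H^(1/2)/r^(5/6)
Q^(1/3) = 15.582
H^(1/2) = 2.7535
r^(5/6) = 4.0542
v = 0.195 * 15.582 * 2.7535 / 4.0542 = 2.0637 m/s

2.0637 m/s


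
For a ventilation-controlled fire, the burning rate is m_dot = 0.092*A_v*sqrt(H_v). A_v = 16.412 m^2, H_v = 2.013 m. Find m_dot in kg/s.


sqrt(H_v) = 1.4188
m_dot = 0.092 * 16.412 * 1.4188 = 2.1423 kg/s

2.1423 kg/s


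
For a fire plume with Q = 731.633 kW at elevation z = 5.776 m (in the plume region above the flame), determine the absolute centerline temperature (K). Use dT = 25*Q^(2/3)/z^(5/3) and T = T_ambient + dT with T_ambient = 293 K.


Q^(2/3) = 81.195
z^(5/3) = 18.594
dT = 25 * 81.195 / 18.594 = 109.17 K
T = 293 + 109.17 = 402.17 K

402.17 K


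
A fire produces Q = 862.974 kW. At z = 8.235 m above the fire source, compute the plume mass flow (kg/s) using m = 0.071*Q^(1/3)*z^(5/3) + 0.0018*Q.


Q^(1/3) = 9.5206
z^(5/3) = 33.582
First term = 0.071 * 9.5206 * 33.582 = 22.700
Second term = 0.0018 * 862.974 = 1.5534
m = 24.254 kg/s

24.254 kg/s


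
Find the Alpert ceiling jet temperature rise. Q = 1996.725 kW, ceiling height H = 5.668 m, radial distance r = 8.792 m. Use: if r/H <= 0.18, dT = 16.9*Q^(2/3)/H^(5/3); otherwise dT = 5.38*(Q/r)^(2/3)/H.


r/H = 8.792 / 5.668 = 1.5512
r/H > 0.18, so dT = 5.38*(Q/r)^(2/3)/H
Q/r = 227.11
(Q/r)^(2/3) = 37.224
dT = 5.38 * 37.224 / 5.668 = 35.332 K

35.332 K


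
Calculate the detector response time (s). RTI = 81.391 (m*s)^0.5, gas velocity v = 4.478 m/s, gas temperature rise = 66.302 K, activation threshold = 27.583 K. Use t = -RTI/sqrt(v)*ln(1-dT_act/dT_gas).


dT_act/dT_gas = 0.41602
ln(1 - 0.41602) = -0.53789
t = -81.391 / sqrt(4.478) * -0.53789 = 20.688 s

20.688 s


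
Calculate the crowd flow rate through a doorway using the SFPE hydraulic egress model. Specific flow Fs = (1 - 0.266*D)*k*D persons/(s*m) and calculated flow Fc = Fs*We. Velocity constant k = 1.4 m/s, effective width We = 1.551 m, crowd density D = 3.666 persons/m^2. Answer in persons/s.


1 - 0.266*D = 1 - 0.266*3.666 = 0.024844
Fs = 0.024844 * 1.4 * 3.666 = 0.12751 persons/(s*m)
Fc = 0.12751 * 1.551 = 0.19777 persons/s

0.19777 persons/s


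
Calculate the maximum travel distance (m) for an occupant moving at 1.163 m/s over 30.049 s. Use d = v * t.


d = 1.163 * 30.049 = 34.947 m

34.947 m


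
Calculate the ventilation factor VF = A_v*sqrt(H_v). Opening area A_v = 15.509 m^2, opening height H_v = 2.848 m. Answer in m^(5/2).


sqrt(H_v) = 1.6876
VF = 15.509 * 1.6876 = 26.173 m^(5/2)

26.173 m^(5/2)


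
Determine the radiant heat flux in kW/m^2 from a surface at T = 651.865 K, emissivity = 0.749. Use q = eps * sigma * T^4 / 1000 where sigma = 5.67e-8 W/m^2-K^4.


T^4 = 1.8056e+11
q = 0.749 * 5.67e-8 * 1.8056e+11 / 1000 = 7.6682 kW/m^2

7.6682 kW/m^2


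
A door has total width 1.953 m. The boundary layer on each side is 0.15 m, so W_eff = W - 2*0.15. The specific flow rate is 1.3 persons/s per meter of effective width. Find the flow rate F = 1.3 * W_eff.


W_eff = 1.953 - 0.30 = 1.653 m
F = 1.3 * 1.653 = 2.1489 persons/s

2.1489 persons/s


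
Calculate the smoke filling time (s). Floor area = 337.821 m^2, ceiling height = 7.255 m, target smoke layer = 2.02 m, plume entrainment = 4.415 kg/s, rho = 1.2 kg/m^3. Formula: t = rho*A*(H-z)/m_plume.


H - z = 5.235 m
t = 1.2 * 337.821 * 5.235 / 4.415 = 480.68 s

480.68 s


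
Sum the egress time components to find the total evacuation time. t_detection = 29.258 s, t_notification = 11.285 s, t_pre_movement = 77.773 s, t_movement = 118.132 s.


Total = 29.258 + 11.285 + 77.773 + 118.132 = 236.448 s

236.448 s


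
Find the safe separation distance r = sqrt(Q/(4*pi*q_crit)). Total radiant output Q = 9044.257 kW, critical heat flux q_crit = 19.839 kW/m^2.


4*pi*q_crit = 249.30
Q/(4*pi*q_crit) = 36.278
r = sqrt(36.278) = 6.0231 m

6.0231 m


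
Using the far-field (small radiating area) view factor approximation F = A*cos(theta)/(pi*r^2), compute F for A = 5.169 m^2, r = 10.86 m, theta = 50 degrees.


cos(50 deg) = 0.64279
pi*r^2 = 370.52
F = 5.169 * 0.64279 / 370.52 = 0.0089674

0.0089674


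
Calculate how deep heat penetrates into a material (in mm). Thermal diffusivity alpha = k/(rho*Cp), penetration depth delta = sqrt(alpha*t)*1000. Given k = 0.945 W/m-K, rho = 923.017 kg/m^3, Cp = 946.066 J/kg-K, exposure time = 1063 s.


alpha = 0.945 / (923.017 * 946.066) = 1.0822e-06 m^2/s
alpha * t = 0.0011504
delta = sqrt(0.0011504) * 1000 = 33.917 mm

33.917 mm


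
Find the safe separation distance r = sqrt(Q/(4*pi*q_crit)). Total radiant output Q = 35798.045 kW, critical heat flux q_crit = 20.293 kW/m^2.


4*pi*q_crit = 255.01
Q/(4*pi*q_crit) = 140.38
r = sqrt(140.38) = 11.848 m

11.848 m


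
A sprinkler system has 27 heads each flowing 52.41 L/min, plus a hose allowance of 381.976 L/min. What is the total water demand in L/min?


Sprinkler demand = 27 * 52.41 = 1415.07 L/min
Total = 1415.07 + 381.976 = 1797.046 L/min

1797.046 L/min


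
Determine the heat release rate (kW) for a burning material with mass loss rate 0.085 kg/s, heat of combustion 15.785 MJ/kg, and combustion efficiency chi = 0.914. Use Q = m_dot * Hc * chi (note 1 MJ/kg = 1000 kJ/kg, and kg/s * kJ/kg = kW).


Hc = 15.785 MJ/kg = 15.785 * 1000 kJ/kg = 15785 kJ/kg
Q = 0.085 kg/s * 15785 kJ/kg * 0.914 = 1226.3 kW

1226.3 kW


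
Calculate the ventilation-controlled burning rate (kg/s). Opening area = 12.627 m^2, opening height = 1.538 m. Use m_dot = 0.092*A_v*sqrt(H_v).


sqrt(H_v) = 1.2402
m_dot = 0.092 * 12.627 * 1.2402 = 1.4407 kg/s

1.4407 kg/s


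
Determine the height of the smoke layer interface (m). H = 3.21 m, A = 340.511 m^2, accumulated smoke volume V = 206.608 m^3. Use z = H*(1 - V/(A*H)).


V/(A*H) = 0.18902
1 - 0.18902 = 0.81098
z = 3.21 * 0.81098 = 2.6032 m

2.6032 m


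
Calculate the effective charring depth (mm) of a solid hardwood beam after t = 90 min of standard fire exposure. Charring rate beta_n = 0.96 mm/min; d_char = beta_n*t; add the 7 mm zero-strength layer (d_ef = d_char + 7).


d_char = 0.96 * 90 = 86.4 mm
d_ef = 86.4 + 1.0*7 = 93.4 mm

93.4 mm


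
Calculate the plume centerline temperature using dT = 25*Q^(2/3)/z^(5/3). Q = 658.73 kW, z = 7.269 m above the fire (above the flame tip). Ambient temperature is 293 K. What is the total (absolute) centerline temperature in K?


Q^(2/3) = 75.707
z^(5/3) = 27.277
dT = 25 * 75.707 / 27.277 = 69.388 K
T = 293 + 69.388 = 362.39 K

362.39 K


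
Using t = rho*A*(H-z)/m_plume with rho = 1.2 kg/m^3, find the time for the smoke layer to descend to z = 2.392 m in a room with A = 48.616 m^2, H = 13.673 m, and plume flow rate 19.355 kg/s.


H - z = 11.281 m
t = 1.2 * 48.616 * 11.281 / 19.355 = 34.003 s

34.003 s


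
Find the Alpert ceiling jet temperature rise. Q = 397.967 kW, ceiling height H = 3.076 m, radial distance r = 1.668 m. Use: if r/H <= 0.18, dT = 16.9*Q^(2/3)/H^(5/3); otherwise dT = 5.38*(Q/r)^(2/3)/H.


r/H = 1.668 / 3.076 = 0.54226
r/H > 0.18, so dT = 5.38*(Q/r)^(2/3)/H
Q/r = 238.59
(Q/r)^(2/3) = 38.468
dT = 5.38 * 38.468 / 3.076 = 67.282 K

67.282 K


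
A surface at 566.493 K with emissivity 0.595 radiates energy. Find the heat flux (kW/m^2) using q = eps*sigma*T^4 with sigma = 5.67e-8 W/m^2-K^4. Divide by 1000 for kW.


T^4 = 1.0299e+11
q = 0.595 * 5.67e-8 * 1.0299e+11 / 1000 = 3.4744 kW/m^2

3.4744 kW/m^2


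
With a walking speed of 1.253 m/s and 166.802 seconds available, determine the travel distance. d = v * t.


d = 1.253 * 166.802 = 209.00 m

209.00 m


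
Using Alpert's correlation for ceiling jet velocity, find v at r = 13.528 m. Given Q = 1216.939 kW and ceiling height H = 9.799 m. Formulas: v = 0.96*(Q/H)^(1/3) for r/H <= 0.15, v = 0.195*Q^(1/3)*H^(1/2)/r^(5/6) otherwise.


r/H = 13.528 / 9.799 = 1.3805
r/H > 0.15, so v = 0.195*Q^(1/3)*H^(1/2)/r^(5/6)
Q^(1/3) = 10.676
H^(1/2) = 3.1303
r^(5/6) = 8.7638
v = 0.195 * 10.676 * 3.1303 / 8.7638 = 0.74362 m/s

0.74362 m/s


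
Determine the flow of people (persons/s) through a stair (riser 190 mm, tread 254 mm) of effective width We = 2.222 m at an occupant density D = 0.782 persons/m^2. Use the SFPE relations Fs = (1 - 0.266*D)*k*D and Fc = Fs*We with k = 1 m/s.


1 - 0.266*D = 1 - 0.266*0.782 = 0.79199
Fs = 0.79199 * 1 * 0.782 = 0.61933 persons/(s*m)
Fc = 0.61933 * 2.222 = 1.3762 persons/s

1.3762 persons/s


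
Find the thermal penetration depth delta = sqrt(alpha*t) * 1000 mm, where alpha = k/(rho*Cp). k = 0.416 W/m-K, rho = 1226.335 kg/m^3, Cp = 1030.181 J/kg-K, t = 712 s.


alpha = 0.416 / (1226.335 * 1030.181) = 3.2928e-07 m^2/s
alpha * t = 0.00023445
delta = sqrt(0.00023445) * 1000 = 15.312 mm

15.312 mm


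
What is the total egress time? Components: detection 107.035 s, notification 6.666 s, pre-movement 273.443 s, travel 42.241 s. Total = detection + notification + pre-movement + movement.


Total = 107.035 + 6.666 + 273.443 + 42.241 = 429.385 s

429.385 s


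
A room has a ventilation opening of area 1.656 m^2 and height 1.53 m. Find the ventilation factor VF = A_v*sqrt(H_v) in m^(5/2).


sqrt(H_v) = 1.2369
VF = 1.656 * 1.2369 = 2.0484 m^(5/2)

2.0484 m^(5/2)


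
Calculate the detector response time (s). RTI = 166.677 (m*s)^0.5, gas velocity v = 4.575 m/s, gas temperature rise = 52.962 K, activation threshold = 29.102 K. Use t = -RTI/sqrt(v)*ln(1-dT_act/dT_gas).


dT_act/dT_gas = 0.54949
ln(1 - 0.54949) = -0.79737
t = -166.677 / sqrt(4.575) * -0.79737 = 62.136 s

62.136 s


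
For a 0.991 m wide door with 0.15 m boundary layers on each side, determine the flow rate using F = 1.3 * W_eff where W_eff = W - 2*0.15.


W_eff = 0.991 - 0.30 = 0.691 m
F = 1.3 * 0.691 = 0.89830 persons/s

0.89830 persons/s


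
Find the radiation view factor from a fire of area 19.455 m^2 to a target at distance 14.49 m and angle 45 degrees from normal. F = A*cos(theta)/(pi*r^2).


cos(45 deg) = 0.70711
pi*r^2 = 659.61
F = 19.455 * 0.70711 / 659.61 = 0.020856

0.020856


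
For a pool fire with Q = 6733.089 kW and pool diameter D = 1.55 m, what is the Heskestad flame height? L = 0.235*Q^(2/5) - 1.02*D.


Q^(2/5) = 33.985
0.235 * Q^(2/5) = 7.9864
1.02 * D = 1.581
L = 6.4054 m

6.4054 m


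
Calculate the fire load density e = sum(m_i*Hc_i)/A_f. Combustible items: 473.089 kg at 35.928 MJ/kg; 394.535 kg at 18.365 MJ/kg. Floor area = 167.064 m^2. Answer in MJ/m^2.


Total energy = 473.089*35.928 + 394.535*18.365
= 16997.14 + 7245.635
= 24242.78 MJ
e = 24242.78 / 167.064 = 145.11 MJ/m^2

145.11 MJ/m^2


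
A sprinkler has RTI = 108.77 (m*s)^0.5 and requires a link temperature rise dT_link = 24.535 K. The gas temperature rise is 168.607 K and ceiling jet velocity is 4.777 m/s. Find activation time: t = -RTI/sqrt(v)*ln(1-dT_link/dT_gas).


dT_link/dT_gas = 0.14552
ln(1 - 0.14552) = -0.15726
t = -108.77 / sqrt(4.777) * -0.15726 = 7.8260 s

7.8260 s


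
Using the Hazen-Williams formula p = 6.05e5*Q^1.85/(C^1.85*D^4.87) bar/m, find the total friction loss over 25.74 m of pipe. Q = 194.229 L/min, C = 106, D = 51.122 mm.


Q^1.85 = 17115
C^1.85 = 5582.3
D^4.87 = 2.0937e+08
p/m = 0.0088593 bar/m
p_total = 0.0088593 * 25.74 = 0.22804 bar

0.22804 bar


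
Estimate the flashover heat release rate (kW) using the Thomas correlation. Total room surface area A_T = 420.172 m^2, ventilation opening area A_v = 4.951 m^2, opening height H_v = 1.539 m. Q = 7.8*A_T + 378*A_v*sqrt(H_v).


7.8*A_T = 3277.3
sqrt(H_v) = 1.2406
378*A_v*sqrt(H_v) = 2321.7
Q = 3277.3 + 2321.7 = 5599.0 kW

5599.0 kW


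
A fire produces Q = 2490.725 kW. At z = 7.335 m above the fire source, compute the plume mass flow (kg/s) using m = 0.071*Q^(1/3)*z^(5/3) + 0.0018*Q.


Q^(1/3) = 13.555
z^(5/3) = 27.691
First term = 0.071 * 13.555 * 27.691 = 26.650
Second term = 0.0018 * 2490.725 = 4.4833
m = 31.134 kg/s

31.134 kg/s


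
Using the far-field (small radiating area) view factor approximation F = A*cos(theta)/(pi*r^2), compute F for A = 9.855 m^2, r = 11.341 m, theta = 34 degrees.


cos(34 deg) = 0.82904
pi*r^2 = 404.07
F = 9.855 * 0.82904 / 404.07 = 0.020220

0.020220


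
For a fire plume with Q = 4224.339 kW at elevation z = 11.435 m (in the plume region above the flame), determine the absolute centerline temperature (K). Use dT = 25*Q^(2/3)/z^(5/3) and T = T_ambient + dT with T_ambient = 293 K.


Q^(2/3) = 261.32
z^(5/3) = 58.040
dT = 25 * 261.32 / 58.040 = 112.56 K
T = 293 + 112.56 = 405.56 K

405.56 K


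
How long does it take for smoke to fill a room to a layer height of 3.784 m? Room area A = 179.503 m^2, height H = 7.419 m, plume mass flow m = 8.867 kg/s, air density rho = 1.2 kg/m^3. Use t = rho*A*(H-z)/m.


H - z = 3.635 m
t = 1.2 * 179.503 * 3.635 / 8.867 = 88.304 s

88.304 s


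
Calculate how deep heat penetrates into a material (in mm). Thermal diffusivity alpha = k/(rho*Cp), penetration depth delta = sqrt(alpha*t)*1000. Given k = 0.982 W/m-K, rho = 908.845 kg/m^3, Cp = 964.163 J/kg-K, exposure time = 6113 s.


alpha = 0.982 / (908.845 * 964.163) = 1.1207e-06 m^2/s
alpha * t = 0.0068506
delta = sqrt(0.0068506) * 1000 = 82.768 mm

82.768 mm


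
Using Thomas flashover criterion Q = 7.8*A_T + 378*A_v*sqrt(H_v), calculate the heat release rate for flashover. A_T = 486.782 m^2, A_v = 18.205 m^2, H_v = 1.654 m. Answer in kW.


7.8*A_T = 3796.9
sqrt(H_v) = 1.2861
378*A_v*sqrt(H_v) = 8850.1
Q = 3796.9 + 8850.1 = 12647 kW

12647 kW


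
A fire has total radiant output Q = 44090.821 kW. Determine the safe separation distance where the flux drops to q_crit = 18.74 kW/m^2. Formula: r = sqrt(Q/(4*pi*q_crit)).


4*pi*q_crit = 235.49
Q/(4*pi*q_crit) = 187.23
r = sqrt(187.23) = 13.683 m

13.683 m


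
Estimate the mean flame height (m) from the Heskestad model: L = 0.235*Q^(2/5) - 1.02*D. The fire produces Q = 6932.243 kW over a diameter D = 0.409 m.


Q^(2/5) = 34.383
0.235 * Q^(2/5) = 8.0801
1.02 * D = 0.41718
L = 7.6629 m

7.6629 m


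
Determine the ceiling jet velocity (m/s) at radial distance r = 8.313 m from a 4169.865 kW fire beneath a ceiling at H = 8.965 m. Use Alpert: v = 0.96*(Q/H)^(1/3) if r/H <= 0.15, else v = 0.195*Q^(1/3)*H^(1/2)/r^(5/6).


r/H = 8.313 / 8.965 = 0.92727
r/H > 0.15, so v = 0.195*Q^(1/3)*H^(1/2)/r^(5/6)
Q^(1/3) = 16.096
H^(1/2) = 2.9942
r^(5/6) = 5.8407
v = 0.195 * 16.096 * 2.9942 / 5.8407 = 1.6090 m/s

1.6090 m/s


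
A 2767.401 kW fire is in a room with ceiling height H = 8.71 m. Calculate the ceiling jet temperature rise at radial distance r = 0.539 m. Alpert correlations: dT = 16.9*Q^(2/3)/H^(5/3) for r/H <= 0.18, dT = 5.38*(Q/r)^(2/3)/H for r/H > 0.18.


r/H = 0.539 / 8.71 = 0.061883
r/H <= 0.18, so dT = 16.9*Q^(2/3)/H^(5/3)
Q^(2/3) = 197.11
H^(5/3) = 36.872
dT = 16.9 * 197.11 / 36.872 = 90.345 K

90.345 K


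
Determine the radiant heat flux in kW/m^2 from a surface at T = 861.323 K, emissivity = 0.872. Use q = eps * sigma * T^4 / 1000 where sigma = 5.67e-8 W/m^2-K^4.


T^4 = 5.5038e+11
q = 0.872 * 5.67e-8 * 5.5038e+11 / 1000 = 27.212 kW/m^2

27.212 kW/m^2


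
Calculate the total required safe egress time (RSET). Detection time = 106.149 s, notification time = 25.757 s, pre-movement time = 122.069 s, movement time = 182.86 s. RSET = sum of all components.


Total = 106.149 + 25.757 + 122.069 + 182.86 = 436.835 s

436.835 s


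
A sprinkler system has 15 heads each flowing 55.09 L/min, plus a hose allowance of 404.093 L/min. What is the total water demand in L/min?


Sprinkler demand = 15 * 55.09 = 826.35 L/min
Total = 826.35 + 404.093 = 1230.443 L/min

1230.443 L/min


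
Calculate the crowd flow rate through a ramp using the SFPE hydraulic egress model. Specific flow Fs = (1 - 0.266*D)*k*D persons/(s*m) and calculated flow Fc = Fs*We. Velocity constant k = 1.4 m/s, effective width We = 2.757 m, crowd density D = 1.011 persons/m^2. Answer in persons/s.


1 - 0.266*D = 1 - 0.266*1.011 = 0.73107
Fs = 0.73107 * 1.4 * 1.011 = 1.0348 persons/(s*m)
Fc = 1.0348 * 2.757 = 2.8528 persons/s

2.8528 persons/s


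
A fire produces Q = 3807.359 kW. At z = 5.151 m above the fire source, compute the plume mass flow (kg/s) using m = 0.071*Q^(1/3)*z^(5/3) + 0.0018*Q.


Q^(1/3) = 15.615
z^(5/3) = 15.363
First term = 0.071 * 15.615 * 15.363 = 17.033
Second term = 0.0018 * 3807.359 = 6.8532
m = 23.886 kg/s

23.886 kg/s


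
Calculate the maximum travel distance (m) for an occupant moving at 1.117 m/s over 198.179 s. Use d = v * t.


d = 1.117 * 198.179 = 221.37 m

221.37 m


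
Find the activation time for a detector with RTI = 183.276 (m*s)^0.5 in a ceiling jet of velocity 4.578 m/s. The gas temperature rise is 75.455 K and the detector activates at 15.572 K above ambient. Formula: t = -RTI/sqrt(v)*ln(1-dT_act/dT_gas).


dT_act/dT_gas = 0.20637
ln(1 - 0.20637) = -0.23114
t = -183.276 / sqrt(4.578) * -0.23114 = 19.799 s

19.799 s
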